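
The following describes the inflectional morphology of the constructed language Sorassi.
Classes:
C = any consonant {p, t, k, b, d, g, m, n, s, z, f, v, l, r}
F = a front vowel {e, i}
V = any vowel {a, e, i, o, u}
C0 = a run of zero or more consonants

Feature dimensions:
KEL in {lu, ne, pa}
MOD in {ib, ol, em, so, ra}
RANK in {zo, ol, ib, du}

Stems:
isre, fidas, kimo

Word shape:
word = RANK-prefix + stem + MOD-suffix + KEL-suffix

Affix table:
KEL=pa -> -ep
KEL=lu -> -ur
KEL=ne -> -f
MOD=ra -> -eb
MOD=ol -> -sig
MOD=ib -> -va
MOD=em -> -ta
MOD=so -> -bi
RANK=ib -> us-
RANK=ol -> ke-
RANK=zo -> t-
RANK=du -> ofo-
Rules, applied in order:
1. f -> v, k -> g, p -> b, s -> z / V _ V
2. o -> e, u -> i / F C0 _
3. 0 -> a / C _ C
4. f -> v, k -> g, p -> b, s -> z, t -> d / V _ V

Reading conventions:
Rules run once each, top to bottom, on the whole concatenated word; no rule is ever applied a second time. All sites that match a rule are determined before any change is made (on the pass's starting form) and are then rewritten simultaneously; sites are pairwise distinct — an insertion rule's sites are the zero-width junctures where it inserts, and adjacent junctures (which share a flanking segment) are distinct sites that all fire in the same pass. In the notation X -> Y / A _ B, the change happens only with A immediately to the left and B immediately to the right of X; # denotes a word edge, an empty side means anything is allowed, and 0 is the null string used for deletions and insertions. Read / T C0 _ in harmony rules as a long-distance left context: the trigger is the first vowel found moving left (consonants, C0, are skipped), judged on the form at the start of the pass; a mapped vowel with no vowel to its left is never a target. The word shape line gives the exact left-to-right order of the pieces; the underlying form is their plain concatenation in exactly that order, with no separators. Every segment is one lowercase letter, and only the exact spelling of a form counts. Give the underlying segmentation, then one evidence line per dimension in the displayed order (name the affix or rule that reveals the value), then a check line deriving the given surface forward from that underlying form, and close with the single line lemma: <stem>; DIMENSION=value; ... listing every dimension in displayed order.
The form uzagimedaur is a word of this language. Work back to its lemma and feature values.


underlying: us-kimo-ta-ur
KEL=lu - signalled by the affix -ur
MOD=em - signalled by the affix -ta
RANK=ib - signalled by the affix us-
check: uskimotaur -> uskimotaur -> uskimetaur -> usakimetaur -> uzagimedaur
lemma: kimo; KEL=lu; MOD=em; RANK=ib


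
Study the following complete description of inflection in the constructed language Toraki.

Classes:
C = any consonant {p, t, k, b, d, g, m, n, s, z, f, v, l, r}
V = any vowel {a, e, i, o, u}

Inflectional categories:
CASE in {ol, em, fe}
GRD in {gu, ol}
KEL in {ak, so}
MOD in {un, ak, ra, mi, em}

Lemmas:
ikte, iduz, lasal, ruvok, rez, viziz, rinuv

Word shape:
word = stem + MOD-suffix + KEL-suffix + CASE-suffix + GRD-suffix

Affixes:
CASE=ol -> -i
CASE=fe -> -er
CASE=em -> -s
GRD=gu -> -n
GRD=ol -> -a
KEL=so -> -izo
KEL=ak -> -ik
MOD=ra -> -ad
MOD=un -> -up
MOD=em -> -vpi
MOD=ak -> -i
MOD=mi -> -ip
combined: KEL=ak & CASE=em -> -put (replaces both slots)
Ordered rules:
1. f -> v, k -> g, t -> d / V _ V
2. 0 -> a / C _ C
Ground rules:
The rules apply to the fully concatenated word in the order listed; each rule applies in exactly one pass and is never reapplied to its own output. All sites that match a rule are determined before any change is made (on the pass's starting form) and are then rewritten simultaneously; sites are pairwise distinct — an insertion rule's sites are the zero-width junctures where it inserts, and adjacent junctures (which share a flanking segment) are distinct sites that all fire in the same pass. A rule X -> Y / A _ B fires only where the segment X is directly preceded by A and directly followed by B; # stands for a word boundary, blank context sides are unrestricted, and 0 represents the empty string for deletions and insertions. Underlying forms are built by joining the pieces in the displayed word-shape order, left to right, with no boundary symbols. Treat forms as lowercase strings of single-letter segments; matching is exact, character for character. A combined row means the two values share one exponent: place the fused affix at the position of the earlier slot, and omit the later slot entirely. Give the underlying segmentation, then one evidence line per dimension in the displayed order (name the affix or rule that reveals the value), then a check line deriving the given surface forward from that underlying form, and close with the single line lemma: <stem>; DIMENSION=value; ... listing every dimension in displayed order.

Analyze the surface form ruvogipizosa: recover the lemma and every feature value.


underlying: ruvok-ip-izo-s-a
CASE=em - signalled by the affix -s
GRD=ol - signalled by the affix -a
KEL=so - signalled by the affix -izo
MOD=mi - signalled by the affix -ip
check: ruvokipizosa -> ruvogipizosa -> ruvogipizosa
lemma: ruvok; CASE=em; GRD=ol; KEL=so; MOD=mi


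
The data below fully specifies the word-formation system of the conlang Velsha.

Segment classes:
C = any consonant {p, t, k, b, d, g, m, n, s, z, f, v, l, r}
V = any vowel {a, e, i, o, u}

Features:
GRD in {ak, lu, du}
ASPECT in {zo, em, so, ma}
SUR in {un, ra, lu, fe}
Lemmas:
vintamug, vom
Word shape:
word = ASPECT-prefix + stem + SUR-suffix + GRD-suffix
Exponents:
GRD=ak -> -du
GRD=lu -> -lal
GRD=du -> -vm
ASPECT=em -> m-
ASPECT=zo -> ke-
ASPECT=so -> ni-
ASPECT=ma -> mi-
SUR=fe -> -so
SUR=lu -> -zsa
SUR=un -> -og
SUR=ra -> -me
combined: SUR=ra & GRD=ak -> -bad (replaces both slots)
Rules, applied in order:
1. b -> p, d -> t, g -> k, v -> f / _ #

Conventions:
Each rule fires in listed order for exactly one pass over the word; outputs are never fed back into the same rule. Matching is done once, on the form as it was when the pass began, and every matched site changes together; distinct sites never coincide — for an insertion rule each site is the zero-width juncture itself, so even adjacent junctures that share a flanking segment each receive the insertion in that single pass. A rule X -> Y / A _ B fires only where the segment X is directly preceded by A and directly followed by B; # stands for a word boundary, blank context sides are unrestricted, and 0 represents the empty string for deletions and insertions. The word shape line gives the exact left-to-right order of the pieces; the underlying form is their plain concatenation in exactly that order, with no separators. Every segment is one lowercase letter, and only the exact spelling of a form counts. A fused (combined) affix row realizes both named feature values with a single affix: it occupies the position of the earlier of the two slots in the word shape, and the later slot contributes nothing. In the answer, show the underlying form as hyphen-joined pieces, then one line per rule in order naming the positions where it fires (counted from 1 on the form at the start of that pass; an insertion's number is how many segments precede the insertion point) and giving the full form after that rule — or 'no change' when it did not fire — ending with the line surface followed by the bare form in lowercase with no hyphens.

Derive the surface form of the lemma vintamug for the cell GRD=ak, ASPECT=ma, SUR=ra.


underlying: mi-vintamug-bad
1. b -> p, d -> t, g -> k, v -> f / _ #: fires at position(s) 13: mivintamugbat
surface: mivintamugbat


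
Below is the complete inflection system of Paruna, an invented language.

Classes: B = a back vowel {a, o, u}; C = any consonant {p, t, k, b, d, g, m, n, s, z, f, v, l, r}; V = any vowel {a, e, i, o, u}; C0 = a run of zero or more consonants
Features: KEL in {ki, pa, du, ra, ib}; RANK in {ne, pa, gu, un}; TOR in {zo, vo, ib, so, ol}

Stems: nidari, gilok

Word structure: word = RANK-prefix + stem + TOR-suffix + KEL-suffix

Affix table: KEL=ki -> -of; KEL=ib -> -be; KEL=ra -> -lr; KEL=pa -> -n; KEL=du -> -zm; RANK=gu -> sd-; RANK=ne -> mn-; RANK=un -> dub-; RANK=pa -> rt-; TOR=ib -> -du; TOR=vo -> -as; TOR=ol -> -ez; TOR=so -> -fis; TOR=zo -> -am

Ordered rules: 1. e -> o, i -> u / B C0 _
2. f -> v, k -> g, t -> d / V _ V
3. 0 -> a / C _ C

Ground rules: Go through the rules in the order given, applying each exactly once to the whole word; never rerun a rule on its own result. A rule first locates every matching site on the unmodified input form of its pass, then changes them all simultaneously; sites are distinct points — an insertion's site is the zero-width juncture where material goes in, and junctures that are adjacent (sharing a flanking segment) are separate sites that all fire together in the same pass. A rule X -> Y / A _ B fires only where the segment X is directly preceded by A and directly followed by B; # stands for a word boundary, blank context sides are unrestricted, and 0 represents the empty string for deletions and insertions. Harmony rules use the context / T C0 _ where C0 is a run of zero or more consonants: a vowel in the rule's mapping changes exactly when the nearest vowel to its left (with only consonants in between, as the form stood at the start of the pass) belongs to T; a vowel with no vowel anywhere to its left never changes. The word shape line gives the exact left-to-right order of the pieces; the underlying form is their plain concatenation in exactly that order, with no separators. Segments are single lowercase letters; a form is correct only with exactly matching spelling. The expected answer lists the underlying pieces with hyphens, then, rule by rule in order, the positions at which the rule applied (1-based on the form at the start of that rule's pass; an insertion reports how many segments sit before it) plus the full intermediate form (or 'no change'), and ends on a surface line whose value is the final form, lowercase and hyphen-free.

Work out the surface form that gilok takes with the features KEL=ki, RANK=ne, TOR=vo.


underlying: mn-gilok-as-of
1. e -> o, i -> u / B C0 _: no change
2. f -> v, k -> g, t -> d / V _ V: fires at position(s) 7: mngilogasof
3. 0 -> a / C _ C: inserts after position(s) 1, 2: managilogasof
surface: managilogasof


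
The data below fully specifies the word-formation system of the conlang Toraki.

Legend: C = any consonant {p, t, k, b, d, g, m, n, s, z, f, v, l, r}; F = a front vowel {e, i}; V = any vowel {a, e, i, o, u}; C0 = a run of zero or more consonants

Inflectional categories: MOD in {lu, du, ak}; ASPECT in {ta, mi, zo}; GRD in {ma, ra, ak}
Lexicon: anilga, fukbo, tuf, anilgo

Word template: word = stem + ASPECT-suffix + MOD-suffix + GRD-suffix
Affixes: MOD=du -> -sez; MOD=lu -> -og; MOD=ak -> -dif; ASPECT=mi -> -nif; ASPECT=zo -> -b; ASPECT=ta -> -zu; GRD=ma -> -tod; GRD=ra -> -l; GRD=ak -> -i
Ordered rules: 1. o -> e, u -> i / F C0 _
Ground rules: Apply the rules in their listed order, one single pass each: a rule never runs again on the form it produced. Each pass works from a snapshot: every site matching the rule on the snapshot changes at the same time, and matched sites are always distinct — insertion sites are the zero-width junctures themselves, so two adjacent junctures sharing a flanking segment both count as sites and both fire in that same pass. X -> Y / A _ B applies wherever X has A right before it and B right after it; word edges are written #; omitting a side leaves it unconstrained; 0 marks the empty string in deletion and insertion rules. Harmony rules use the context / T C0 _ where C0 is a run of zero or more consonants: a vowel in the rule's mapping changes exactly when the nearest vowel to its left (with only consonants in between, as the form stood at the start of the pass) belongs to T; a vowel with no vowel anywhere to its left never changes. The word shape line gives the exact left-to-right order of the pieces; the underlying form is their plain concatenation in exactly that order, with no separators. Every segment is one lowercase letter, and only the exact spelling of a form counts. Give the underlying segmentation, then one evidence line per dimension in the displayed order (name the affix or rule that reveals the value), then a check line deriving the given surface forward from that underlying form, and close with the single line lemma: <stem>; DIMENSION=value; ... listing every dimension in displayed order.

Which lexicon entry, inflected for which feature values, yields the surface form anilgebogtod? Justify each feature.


underlying: anilgo-b-og-tod
MOD=lu - signalled by the affix -og
ASPECT=zo - signalled by the affix -b
GRD=ma - signalled by the affix -tod
check: anilgobogtod -> anilgebogtod
lemma: anilgo; MOD=lu; ASPECT=zo; GRD=ma


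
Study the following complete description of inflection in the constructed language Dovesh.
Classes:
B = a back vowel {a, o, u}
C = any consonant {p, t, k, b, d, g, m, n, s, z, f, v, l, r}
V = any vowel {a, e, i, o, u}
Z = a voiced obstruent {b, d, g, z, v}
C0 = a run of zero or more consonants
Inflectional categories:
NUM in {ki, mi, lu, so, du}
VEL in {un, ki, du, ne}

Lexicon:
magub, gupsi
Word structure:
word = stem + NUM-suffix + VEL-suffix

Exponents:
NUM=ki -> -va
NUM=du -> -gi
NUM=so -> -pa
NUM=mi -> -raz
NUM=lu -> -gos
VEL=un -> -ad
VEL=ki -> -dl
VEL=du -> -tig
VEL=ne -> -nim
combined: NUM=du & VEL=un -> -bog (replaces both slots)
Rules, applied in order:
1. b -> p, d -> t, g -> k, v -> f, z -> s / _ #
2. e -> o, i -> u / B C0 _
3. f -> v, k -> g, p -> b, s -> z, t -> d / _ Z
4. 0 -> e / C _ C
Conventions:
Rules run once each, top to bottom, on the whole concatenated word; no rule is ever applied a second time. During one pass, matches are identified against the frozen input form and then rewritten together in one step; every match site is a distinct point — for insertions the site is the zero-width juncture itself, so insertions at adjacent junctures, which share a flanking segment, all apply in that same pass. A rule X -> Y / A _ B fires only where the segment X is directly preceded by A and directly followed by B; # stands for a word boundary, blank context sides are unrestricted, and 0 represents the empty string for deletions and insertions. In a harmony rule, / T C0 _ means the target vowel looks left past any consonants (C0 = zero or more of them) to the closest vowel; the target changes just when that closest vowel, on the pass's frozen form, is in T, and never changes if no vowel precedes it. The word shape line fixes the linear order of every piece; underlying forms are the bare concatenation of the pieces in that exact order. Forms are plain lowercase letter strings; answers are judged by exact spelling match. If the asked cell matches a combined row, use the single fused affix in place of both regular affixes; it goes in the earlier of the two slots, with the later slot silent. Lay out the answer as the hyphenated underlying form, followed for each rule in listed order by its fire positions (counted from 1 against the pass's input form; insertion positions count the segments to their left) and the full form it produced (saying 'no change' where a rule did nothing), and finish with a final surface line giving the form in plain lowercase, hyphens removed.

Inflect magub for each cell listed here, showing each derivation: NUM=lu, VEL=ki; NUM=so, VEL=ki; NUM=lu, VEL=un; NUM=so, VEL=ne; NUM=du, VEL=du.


cell NUM=lu, VEL=ki:
underlying: magub-gos-dl
1. b -> p, d -> t, g -> k, v -> f, z -> s / _ #: no change
2. e -> o, i -> u / B C0 _: no change
3. f -> v, k -> g, p -> b, s -> z, t -> d / _ Z: fires at position(s) 8: magubgozdl
4. 0 -> e / C _ C: inserts after position(s) 5, 8, 9: magubegozedel
surface: magubegozedel

cell NUM=so, VEL=ki:
underlying: magub-pa-dl
1. b -> p, d -> t, g -> k, v -> f, z -> s / _ #: no change
2. e -> o, i -> u / B C0 _: no change
3. f -> v, k -> g, p -> b, s -> z, t -> d / _ Z: no change
4. 0 -> e / C _ C: inserts after position(s) 5, 8: magubepadel
surface: magubepadel

cell NUM=lu, VEL=un:
underlying: magub-gos-ad
1. b -> p, d -> t, g -> k, v -> f, z -> s / _ #: fires at position(s) 10: magubgosat
2. e -> o, i -> u / B C0 _: no change
3. f -> v, k -> g, p -> b, s -> z, t -> d / _ Z: no change
4. 0 -> e / C _ C: inserts after position(s) 5: magubegosat
surface: magubegosat

cell NUM=so, VEL=ne:
underlying: magub-pa-nim
1. b -> p, d -> t, g -> k, v -> f, z -> s / _ #: no change
2. e -> o, i -> u / B C0 _: fires at position(s) 9: magubpanum
3. f -> v, k -> g, p -> b, s -> z, t -> d / _ Z: no change
4. 0 -> e / C _ C: inserts after position(s) 5: magubepanum
surface: magubepanum

cell NUM=du, VEL=du:
underlying: magub-gi-tig
1. b -> p, d -> t, g -> k, v -> f, z -> s / _ #: fires at position(s) 10: magubgitik
2. e -> o, i -> u / B C0 _: fires at position(s) 7: magubgutik
3. f -> v, k -> g, p -> b, s -> z, t -> d / _ Z: no change
4. 0 -> e / C _ C: inserts after position(s) 5: magubegutik
surface: magubegutik


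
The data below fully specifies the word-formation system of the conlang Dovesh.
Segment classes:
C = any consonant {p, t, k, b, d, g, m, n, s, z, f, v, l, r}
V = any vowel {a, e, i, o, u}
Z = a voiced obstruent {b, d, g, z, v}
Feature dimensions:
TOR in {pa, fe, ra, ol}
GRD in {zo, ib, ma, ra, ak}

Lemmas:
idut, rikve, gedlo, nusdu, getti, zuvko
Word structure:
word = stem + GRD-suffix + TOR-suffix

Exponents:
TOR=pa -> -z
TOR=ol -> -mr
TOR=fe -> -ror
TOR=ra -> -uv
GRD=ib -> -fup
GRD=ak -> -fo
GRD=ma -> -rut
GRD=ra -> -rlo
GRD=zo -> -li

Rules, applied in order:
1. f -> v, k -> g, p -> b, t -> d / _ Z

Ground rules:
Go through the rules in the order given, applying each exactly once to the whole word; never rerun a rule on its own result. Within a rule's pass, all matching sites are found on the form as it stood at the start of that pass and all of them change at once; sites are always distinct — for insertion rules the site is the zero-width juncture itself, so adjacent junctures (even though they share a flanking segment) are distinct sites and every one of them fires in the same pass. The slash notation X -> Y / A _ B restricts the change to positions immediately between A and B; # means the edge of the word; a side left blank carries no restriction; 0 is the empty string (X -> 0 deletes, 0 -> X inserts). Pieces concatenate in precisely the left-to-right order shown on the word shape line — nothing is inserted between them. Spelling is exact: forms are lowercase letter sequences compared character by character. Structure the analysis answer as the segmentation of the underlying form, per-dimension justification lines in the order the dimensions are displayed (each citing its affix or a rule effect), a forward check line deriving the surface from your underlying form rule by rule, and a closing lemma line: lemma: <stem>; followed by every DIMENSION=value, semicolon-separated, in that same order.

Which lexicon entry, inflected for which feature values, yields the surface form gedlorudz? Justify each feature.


underlying: gedlo-rut-z
TOR=pa - signalled by the affix -z
GRD=ma - signalled by the affix -rut
check: gedlorutz -> gedlorudz
lemma: gedlo; TOR=pa; GRD=ma


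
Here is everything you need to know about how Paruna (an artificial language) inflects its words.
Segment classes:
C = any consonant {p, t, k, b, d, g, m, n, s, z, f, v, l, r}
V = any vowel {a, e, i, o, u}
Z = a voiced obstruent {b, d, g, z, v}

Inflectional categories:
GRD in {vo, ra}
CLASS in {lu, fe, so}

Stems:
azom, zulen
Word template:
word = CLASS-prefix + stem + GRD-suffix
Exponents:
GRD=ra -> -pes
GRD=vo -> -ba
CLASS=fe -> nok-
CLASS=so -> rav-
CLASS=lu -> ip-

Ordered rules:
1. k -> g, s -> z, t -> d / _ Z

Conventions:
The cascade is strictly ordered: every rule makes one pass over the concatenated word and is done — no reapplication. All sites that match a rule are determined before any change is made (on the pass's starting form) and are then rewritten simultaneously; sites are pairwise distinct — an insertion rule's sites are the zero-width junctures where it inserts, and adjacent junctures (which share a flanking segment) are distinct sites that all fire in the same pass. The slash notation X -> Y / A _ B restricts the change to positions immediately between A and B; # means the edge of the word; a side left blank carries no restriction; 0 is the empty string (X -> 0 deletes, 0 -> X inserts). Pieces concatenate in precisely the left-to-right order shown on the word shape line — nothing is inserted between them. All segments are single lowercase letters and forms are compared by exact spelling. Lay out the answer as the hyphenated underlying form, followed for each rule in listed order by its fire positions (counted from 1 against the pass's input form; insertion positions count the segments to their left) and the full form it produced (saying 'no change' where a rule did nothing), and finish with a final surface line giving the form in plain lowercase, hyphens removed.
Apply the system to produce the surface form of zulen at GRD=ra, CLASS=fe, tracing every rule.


underlying: nok-zulen-pes
1. k -> g, s -> z, t -> d / _ Z: fires at position(s) 3: nogzulenpes
surface: nogzulenpes


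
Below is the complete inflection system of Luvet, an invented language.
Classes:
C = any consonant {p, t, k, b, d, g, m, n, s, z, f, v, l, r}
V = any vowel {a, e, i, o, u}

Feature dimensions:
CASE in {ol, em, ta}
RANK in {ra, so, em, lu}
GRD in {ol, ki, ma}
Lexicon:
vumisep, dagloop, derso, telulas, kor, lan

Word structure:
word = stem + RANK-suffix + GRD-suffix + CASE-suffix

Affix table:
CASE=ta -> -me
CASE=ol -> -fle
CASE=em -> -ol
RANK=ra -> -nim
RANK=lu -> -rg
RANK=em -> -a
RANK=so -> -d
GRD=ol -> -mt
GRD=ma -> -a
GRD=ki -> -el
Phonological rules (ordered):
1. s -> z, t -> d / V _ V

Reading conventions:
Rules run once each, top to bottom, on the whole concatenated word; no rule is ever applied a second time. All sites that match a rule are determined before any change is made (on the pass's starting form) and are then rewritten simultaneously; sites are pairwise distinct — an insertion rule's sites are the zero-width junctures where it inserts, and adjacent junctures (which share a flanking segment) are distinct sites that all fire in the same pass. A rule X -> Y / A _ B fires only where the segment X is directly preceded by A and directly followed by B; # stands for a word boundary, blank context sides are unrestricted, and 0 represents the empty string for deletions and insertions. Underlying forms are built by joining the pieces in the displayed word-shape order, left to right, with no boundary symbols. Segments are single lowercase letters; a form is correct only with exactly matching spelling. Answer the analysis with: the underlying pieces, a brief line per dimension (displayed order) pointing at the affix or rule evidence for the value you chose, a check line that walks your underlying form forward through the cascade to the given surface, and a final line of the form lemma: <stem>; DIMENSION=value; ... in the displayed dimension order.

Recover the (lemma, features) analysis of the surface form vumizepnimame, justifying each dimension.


underlying: vumisep-nim-a-me
CASE=ta - signalled by the affix -me
RANK=ra - signalled by the affix -nim
GRD=ma - signalled by the affix -a
check: vumisepnimame -> vumizepnimame
lemma: vumisep; CASE=ta; RANK=ra; GRD=ma


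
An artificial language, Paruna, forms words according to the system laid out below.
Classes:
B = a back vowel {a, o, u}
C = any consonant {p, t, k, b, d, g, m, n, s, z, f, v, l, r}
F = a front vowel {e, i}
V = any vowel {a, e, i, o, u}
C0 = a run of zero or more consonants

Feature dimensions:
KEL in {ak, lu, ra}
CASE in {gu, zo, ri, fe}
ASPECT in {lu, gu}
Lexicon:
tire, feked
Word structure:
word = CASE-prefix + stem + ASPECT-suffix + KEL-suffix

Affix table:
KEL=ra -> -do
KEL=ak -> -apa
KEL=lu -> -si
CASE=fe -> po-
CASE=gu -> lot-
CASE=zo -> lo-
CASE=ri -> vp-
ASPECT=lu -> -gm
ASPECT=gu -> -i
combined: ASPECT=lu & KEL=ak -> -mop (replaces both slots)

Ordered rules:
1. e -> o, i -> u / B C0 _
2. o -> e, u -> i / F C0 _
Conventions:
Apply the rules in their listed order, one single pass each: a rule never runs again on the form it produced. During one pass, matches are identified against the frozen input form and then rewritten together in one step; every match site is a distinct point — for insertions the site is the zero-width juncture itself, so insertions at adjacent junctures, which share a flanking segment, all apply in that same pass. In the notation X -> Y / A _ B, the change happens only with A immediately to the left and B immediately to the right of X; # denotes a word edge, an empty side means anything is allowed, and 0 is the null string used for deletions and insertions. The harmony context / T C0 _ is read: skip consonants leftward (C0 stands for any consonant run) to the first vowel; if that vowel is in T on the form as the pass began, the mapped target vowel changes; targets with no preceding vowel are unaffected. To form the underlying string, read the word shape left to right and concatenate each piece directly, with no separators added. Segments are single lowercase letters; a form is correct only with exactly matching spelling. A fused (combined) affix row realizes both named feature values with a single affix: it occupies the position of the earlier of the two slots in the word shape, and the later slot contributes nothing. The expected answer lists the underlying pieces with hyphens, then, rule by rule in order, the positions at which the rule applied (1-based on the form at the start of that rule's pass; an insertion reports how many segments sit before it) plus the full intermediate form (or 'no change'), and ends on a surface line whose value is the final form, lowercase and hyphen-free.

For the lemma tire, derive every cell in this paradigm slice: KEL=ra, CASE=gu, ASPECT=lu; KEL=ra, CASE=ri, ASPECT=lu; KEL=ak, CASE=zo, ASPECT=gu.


cell KEL=ra, CASE=gu, ASPECT=lu:
underlying: lot-tire-gm-do
1. e -> o, i -> u / B C0 _: fires at position(s) 5: lotturegmdo
2. o -> e, u -> i / F C0 _: fires at position(s) 11: lotturegmde
surface: lotturegmde

cell KEL=ra, CASE=ri, ASPECT=lu:
underlying: vp-tire-gm-do
1. e -> o, i -> u / B C0 _: no change
2. o -> e, u -> i / F C0 _: fires at position(s) 10: vptiregmde
surface: vptiregmde

cell KEL=ak, CASE=zo, ASPECT=gu:
underlying: lo-tire-i-apa
1. e -> o, i -> u / B C0 _: fires at position(s) 4: lotureiapa
2. o -> e, u -> i / F C0 _: no change
surface: lotureiapa


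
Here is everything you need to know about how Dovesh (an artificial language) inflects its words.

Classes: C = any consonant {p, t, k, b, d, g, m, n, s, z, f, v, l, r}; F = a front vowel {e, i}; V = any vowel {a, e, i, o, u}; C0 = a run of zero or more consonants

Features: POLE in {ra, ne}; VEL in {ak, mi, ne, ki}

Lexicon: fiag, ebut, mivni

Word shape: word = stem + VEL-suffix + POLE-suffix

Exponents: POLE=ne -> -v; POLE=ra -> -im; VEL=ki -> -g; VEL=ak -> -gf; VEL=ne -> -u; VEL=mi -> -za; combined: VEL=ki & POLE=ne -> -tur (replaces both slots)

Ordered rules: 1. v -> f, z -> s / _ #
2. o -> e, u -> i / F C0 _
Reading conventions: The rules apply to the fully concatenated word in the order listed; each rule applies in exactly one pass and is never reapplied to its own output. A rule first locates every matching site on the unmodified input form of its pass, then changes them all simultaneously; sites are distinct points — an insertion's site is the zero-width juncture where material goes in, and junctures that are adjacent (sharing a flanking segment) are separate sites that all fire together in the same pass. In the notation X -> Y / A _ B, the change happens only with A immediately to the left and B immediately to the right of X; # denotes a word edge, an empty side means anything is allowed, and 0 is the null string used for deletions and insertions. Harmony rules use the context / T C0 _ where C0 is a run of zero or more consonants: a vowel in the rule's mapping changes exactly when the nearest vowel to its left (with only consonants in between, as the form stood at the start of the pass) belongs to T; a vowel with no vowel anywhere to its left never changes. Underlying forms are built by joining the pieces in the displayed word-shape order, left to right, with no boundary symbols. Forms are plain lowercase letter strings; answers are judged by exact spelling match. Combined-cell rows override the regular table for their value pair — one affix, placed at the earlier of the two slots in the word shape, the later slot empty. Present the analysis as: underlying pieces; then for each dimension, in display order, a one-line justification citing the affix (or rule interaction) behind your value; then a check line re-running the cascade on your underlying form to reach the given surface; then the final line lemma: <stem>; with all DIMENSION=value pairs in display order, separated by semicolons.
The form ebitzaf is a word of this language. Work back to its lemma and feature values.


underlying: ebut-za-v
POLE=ne - signalled by the affix -v
VEL=mi - signalled by the affix -za
check: ebutzav -> ebutzaf -> ebitzaf
lemma: ebut; POLE=ne; VEL=mi


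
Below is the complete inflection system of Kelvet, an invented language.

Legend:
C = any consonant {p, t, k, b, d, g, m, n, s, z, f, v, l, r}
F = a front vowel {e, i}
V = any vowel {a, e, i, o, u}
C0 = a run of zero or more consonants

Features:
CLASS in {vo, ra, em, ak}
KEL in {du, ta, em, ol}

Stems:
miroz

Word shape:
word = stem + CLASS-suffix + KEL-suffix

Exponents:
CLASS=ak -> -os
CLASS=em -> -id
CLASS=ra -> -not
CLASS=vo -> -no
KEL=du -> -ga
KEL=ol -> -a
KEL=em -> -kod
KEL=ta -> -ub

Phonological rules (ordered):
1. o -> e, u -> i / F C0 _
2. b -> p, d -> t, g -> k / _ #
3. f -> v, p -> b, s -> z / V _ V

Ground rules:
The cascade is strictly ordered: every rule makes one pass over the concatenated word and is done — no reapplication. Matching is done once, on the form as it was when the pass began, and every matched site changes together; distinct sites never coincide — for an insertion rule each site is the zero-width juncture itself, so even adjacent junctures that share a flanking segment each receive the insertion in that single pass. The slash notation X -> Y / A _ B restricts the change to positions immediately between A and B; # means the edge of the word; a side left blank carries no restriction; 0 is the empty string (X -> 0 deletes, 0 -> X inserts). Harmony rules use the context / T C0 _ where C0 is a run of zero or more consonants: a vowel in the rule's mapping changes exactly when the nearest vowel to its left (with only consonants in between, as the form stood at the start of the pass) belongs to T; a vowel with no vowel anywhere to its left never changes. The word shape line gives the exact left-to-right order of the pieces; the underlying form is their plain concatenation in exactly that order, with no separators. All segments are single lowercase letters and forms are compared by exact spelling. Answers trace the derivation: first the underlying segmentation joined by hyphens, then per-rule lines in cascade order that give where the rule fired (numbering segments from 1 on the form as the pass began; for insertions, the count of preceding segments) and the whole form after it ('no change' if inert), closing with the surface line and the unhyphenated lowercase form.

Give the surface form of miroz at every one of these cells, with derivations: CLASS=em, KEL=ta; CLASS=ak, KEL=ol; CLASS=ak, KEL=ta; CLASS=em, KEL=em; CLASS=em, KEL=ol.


cell CLASS=em, KEL=ta:
underlying: miroz-id-ub
1. o -> e, u -> i / F C0 _: fires at position(s) 4, 8: mirezidib
2. b -> p, d -> t, g -> k / _ #: fires at position(s) 9: mirezidip
3. f -> v, p -> b, s -> z / V _ V: no change
surface: mirezidip

cell CLASS=ak, KEL=ol:
underlying: miroz-os-a
1. o -> e, u -> i / F C0 _: fires at position(s) 4: mirezosa
2. b -> p, d -> t, g -> k / _ #: no change
3. f -> v, p -> b, s -> z / V _ V: fires at position(s) 7: mirezoza
surface: mirezoza

cell CLASS=ak, KEL=ta:
underlying: miroz-os-ub
1. o -> e, u -> i / F C0 _: fires at position(s) 4: mirezosub
2. b -> p, d -> t, g -> k / _ #: fires at position(s) 9: mirezosup
3. f -> v, p -> b, s -> z / V _ V: fires at position(s) 7: mirezozup
surface: mirezozup

cell CLASS=em, KEL=em:
underlying: miroz-id-kod
1. o -> e, u -> i / F C0 _: fires at position(s) 4, 9: mirezidked
2. b -> p, d -> t, g -> k / _ #: fires at position(s) 10: mirezidket
3. f -> v, p -> b, s -> z / V _ V: no change
surface: mirezidket

cell CLASS=em, KEL=ol:
underlying: miroz-id-a
1. o -> e, u -> i / F C0 _: fires at position(s) 4: mirezida
2. b -> p, d -> t, g -> k / _ #: no change
3. f -> v, p -> b, s -> z / V _ V: no change
surface: mirezida


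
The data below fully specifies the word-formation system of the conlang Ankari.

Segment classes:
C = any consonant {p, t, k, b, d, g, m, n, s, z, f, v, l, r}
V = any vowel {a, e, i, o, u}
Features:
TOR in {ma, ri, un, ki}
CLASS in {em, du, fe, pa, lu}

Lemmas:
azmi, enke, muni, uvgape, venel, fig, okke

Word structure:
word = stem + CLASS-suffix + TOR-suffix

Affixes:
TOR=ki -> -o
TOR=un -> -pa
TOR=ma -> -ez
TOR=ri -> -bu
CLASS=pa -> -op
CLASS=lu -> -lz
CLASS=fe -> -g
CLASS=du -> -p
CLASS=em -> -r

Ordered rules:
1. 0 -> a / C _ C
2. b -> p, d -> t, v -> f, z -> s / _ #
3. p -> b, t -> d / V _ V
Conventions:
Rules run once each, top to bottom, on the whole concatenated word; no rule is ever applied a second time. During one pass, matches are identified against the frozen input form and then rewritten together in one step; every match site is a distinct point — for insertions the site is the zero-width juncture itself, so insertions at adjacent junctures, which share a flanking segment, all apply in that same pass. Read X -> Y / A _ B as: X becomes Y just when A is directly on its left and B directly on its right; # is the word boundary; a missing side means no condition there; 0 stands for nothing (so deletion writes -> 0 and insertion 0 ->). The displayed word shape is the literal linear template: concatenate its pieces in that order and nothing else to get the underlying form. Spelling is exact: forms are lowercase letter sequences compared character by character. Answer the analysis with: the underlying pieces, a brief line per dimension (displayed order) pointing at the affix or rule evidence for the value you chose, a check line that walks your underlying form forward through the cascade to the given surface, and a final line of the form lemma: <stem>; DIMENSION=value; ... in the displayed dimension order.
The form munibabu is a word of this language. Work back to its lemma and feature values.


underlying: muni-p-bu
TOR=ri - signalled by the affix -bu
CLASS=du - signalled by the affix -p
check: munipbu -> munipabu -> munipabu -> munibabu
lemma: muni; TOR=ri; CLASS=du


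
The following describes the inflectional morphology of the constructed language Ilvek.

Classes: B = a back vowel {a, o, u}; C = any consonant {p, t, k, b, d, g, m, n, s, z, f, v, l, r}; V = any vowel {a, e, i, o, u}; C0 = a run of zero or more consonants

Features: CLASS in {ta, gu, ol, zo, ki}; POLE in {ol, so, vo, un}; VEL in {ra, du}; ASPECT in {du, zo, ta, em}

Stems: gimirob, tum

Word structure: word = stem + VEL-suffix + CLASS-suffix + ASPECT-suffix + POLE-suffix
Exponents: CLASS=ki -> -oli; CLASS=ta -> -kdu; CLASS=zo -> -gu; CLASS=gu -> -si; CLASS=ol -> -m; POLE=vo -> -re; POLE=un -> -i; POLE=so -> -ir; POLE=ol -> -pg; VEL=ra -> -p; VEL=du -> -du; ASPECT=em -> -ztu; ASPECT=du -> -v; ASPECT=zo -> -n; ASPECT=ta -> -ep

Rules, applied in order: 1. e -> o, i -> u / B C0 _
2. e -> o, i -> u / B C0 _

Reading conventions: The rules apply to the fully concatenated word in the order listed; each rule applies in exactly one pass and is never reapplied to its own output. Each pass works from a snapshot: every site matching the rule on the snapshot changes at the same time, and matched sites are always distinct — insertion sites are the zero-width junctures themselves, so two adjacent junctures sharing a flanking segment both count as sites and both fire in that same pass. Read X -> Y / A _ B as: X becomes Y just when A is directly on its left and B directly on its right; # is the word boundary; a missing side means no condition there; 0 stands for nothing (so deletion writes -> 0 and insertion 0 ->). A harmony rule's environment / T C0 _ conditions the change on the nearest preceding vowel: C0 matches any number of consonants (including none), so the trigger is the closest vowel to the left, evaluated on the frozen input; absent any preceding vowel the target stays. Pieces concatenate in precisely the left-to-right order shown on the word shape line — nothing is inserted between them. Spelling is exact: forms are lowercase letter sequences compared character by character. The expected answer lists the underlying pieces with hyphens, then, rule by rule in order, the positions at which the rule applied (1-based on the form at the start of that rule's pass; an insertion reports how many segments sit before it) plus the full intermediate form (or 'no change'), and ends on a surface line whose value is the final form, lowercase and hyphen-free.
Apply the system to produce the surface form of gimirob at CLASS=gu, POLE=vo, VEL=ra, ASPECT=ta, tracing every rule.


underlying: gimirob-p-si-ep-re
1. e -> o, i -> u / B C0 _: fires at position(s) 10: gimirobpsuepre
2. e -> o, i -> u / B C0 _: fires at position(s) 11: gimirobpsuopre
surface: gimirobpsuopre


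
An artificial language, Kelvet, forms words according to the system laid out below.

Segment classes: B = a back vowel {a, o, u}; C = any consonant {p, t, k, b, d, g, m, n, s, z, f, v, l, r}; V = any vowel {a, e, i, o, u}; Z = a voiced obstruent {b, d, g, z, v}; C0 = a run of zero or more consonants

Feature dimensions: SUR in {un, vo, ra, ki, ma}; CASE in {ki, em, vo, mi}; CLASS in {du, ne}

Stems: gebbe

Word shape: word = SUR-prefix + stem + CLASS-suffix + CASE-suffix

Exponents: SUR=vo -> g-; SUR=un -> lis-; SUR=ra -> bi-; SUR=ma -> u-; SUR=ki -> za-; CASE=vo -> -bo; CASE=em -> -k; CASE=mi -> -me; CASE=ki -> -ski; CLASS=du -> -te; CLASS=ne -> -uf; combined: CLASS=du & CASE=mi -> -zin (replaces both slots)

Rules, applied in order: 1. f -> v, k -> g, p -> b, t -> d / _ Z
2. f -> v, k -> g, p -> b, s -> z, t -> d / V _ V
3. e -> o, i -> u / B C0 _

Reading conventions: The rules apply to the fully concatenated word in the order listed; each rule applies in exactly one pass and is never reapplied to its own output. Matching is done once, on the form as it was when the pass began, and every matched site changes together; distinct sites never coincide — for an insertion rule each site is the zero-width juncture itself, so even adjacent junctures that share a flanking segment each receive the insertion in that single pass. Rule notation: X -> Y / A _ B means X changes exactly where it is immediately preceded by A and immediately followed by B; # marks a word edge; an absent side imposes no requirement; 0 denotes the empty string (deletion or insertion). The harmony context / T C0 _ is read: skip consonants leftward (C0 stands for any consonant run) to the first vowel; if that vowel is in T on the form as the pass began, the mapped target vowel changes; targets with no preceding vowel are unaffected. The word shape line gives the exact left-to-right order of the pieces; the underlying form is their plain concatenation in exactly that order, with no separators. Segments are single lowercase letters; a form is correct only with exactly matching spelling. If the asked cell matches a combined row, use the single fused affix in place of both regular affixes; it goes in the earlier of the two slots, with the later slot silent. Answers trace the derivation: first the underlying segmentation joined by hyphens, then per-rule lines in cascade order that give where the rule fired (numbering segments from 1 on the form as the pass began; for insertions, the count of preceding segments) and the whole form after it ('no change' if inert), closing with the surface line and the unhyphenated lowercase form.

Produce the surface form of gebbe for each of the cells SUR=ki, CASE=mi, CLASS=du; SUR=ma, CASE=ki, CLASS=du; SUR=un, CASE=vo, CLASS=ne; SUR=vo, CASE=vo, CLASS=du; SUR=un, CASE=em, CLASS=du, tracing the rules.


cell SUR=ki, CASE=mi, CLASS=du:
underlying: za-gebbe-zin
1. f -> v, k -> g, p -> b, t -> d / _ Z: no change
2. f -> v, k -> g, p -> b, s -> z, t -> d / V _ V: no change
3. e -> o, i -> u / B C0 _: fires at position(s) 4: zagobbezin
surface: zagobbezin

cell SUR=ma, CASE=ki, CLASS=du:
underlying: u-gebbe-te-ski
1. f -> v, k -> g, p -> b, t -> d / _ Z: no change
2. f -> v, k -> g, p -> b, s -> z, t -> d / V _ V: fires at position(s) 7: ugebbedeski
3. e -> o, i -> u / B C0 _: fires at position(s) 3: ugobbedeski
surface: ugobbedeski

cell SUR=un, CASE=vo, CLASS=ne:
underlying: lis-gebbe-uf-bo
1. f -> v, k -> g, p -> b, t -> d / _ Z: fires at position(s) 10: lisgebbeuvbo
2. f -> v, k -> g, p -> b, s -> z, t -> d / V _ V: no change
3. e -> o, i -> u / B C0 _: no change
surface: lisgebbeuvbo

cell SUR=vo, CASE=vo, CLASS=du:
underlying: g-gebbe-te-bo
1. f -> v, k -> g, p -> b, t -> d / _ Z: no change
2. f -> v, k -> g, p -> b, s -> z, t -> d / V _ V: fires at position(s) 7: ggebbedebo
3. e -> o, i -> u / B C0 _: no change
surface: ggebbedebo

cell SUR=un, CASE=em, CLASS=du:
underlying: lis-gebbe-te-k
1. f -> v, k -> g, p -> b, t -> d / _ Z: no change
2. f -> v, k -> g, p -> b, s -> z, t -> d / V _ V: fires at position(s) 9: lisgebbedek
3. e -> o, i -> u / B C0 _: no change
surface: lisgebbedek
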